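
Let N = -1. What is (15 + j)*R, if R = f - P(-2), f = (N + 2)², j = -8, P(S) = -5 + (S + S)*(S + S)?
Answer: -70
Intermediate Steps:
P(S) = -5 + 4*S² (P(S) = -5 + (2*S)*(2*S) = -5 + 4*S²)
f = 1 (f = (-1 + 2)² = 1² = 1)
R = -10 (R = 1 - (-5 + 4*(-2)²) = 1 - (-5 + 4*4) = 1 - (-5 + 16) = 1 - 1*11 = 1 - 11 = -10)
(15 + j)*R = (15 - 8)*(-10) = 7*(-10) = -70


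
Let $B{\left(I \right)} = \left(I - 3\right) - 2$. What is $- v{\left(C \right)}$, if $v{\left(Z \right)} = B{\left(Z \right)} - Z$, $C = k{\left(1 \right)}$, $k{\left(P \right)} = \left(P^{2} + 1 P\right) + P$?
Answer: $5$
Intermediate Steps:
$k{\left(P \right)} = P^{2} + 2 P$ ($k{\left(P \right)} = \left(P^{2} + P\right) + P = \left(P + P^{2}\right) + P = P^{2} + 2 P$)
$B{\left(I \right)} = -5 + I$ ($B{\left(I \right)} = \left(-3 + I\right) - 2 = -5 + I$)
$C = 3$ ($C = 1 \left(2 + 1\right) = 1 \cdot 3 = 3$)
$v{\left(Z \right)} = -5$ ($v{\left(Z \right)} = \left(-5 + Z\right) - Z = -5$)
$- v{\left(C \right)} = \left(-1\right) \left(-5\right) = 5$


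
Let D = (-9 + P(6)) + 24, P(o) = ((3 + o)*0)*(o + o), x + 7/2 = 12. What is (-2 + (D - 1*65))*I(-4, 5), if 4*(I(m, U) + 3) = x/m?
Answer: 1469/8 ≈ 183.63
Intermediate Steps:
x = 17/2 (x = -7/2 + 12 = 17/2 ≈ 8.5000)
I(m, U) = -3 + 17/(8*m) (I(m, U) = -3 + (17/(2*m))/4 = -3 + 17/(8*m))
P(o) = 0 (P(o) = 0*(2*o) = 0)
D = 15 (D = (-9 + 0) + 24 = -9 + 24 = 15)
(-2 + (D - 1*65))*I(-4, 5) = (-2 + (15 - 1*65))*(-3 + (17/8)/(-4)) = (-2 + (15 - 65))*(-3 + (17/8)*(-1/4)) = (-2 - 50)*(-3 - 17/32) = -52*(-113/32) = 1469/8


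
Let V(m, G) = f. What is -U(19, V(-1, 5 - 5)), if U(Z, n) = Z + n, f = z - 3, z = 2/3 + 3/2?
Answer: -109/6 ≈ -18.167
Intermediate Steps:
z = 13/6 (z = 2*(1/3) + 3*(1/2) = 2/3 + 3/2 = 13/6 ≈ 2.1667)
f = -5/6 (f = 13/6 - 3 = -5/6 ≈ -0.83333)
V(m, G) = -5/6
-U(19, V(-1, 5 - 5)) = -(19 - 5/6) = -1*109/6 = -109/6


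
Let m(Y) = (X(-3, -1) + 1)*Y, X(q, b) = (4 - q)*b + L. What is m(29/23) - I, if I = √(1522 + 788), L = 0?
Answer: -174/23 - √2310 ≈ -55.628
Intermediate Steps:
I = √2310 ≈ 48.062
X(q, b) = b*(4 - q) (X(q, b) = (4 - q)*b + 0 = b*(4 - q) + 0 = b*(4 - q))
m(Y) = -6*Y (m(Y) = (-(4 - 1*(-3)) + 1)*Y = (-(4 + 3) + 1)*Y = (-1*7 + 1)*Y = (-7 + 1)*Y = -6*Y)
m(29/23) - I = -174/23 - √2310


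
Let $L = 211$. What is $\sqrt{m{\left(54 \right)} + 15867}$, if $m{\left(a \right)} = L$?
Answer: $\sqrt{16078} \approx 126.8$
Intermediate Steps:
$m{\left(a \right)} = 211$
$\sqrt{m{\left(54 \right)} + 15867} = \sqrt{211 + 15867} = \sqrt{16078}$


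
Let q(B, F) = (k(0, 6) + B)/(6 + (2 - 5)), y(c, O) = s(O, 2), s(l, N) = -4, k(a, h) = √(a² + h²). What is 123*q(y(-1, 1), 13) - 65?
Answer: 17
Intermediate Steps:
y(c, O) = -4
q(B, F) = 2 + B/3 (q(B, F) = (√(0² + 6²) + B)/(6 + (2 - 5)) = (√(0 + 36) + B)/(6 - 3) = (√36 + B)/3 = (6 + B)*(⅓) = 2 + B/3)
123*q(y(-1, 1), 13) - 65 = 123*(2 + (⅓)*(-4)) - 65 = 123*(2 - 4/3) - 65 = 123*(⅔) - 65 = 82 - 65 = 17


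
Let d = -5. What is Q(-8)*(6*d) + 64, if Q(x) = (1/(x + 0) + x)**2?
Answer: -61327/32 ≈ -1916.5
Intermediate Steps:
Q(x) = (x + 1/x)**2 (Q(x) = (1/x + x)**2 = (x + 1/x)**2)
Q(-8)*(6*d) + 64 = ((1 + (-8)**2)**2/(-8)**2)*(6*(-5)) + 64 = ((1 + 64)**2/64)*(-30) + 64 = ((1/64)*65**2)*(-30) + 64 = ((1/64)*4225)*(-30) + 64 = (4225/64)*(-30) + 64 = -63375/32 + 64 = -61327/32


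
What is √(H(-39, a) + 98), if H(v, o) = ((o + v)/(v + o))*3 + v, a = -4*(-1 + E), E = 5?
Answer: √62 ≈ 7.8740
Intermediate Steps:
a = -16 (a = -4*(-1 + 5) = -4*4 = -16)
H(v, o) = 3 + v (H(v, o) = ((o + v)/(o + v))*3 + v = 1*3 + v = 3 + v)
√(H(-39, a) + 98) = √((3 - 39) + 98) = √(-36 + 98) = √62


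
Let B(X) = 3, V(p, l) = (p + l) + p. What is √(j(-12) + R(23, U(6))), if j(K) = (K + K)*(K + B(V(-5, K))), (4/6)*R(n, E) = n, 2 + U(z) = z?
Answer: √1002/2 ≈ 15.827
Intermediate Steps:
V(p, l) = l + 2*p (V(p, l) = (l + p) + p = l + 2*p)
U(z) = -2 + z
R(n, E) = 3*n/2
j(K) = 2*K*(3 + K) (j(K) = (K + K)*(K + 3) = (2*K)*(3 + K) = 2*K*(3 + K))
√(j(-12) + R(23, U(6))) = √(2*(-12)*(3 - 12) + (3/2)*23) = √(2*(-12)*(-9) + 69/2) = √(216 + 69/2) = √(501/2) = √1002/2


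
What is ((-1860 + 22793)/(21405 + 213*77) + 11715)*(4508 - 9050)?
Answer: -335289094811/6301 ≈ -5.3212e+7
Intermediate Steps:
((-1860 + 22793)/(21405 + 213*77) + 11715)*(4508 - 9050) = (20933/(21405 + 16401) + 11715)*(-4542) = (20933/37806 + 11715)*(-4542) = (442918223/37806)*(-4542) = -335289094811/6301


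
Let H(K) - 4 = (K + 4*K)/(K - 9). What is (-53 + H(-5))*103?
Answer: -68083/14 ≈ -4863.1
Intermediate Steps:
H(K) = 4 + 5*K/(-9 + K) (H(K) = 4 + (K + 4*K)/(K - 9) = 4 + (5*K)/(-9 + K) = 4 + 5*K/(-9 + K))
(-53 + H(-5))*103 = (-53 + 9*(-4 - 5)/(-9 - 5))*103 = (-53 + 9*(-9)/(-14))*103 = (-53 + 9*(-1/14)*(-9))*103 = (-53 + 81/14)*103 = -661/14*103 = -68083/14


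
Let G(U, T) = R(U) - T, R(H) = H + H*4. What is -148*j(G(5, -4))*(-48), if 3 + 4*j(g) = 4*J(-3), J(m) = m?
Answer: -26640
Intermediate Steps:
R(H) = 5*H (R(H) = H + 4*H = 5*H)
G(U, T) = -T + 5*U (G(U, T) = 5*U - T = -T + 5*U)
j(g) = -15/4 (j(g) = -¾ + (4*(-3))/4 = -¾ + (¼)*(-12) = -¾ - 3 = -15/4)
-148*j(G(5, -4))*(-48) = -148*(-15/4)*(-48) = 555*(-48) = -26640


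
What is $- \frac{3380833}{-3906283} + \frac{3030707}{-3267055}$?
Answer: $- \frac{793431875266}{12762041406565} \approx -0.062171$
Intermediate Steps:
$- \frac{3380833}{-3906283} + \frac{3030707}{-3267055} = \left(-3380833\right) \left(- \frac{1}{3906283}\right) + 3030707 \left(- \frac{1}{3267055}\right) = \frac{3380833}{3906283} - \frac{3030707}{3267055} = - \frac{793431875266}{12762041406565}$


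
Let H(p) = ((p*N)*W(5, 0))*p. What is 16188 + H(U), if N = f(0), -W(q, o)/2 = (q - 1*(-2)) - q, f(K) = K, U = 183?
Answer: 16188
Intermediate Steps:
W(q, o) = -4 (W(q, o) = -2*((q - 1*(-2)) - q) = -2*((q + 2) - q) = -2*((2 + q) - q) = -2*2 = -4)
N = 0
H(p) = 0 (H(p) = ((p*0)*(-4))*p = (0*(-4))*p = 0*p = 0)
16188 + H(U) = 16188 + 0 = 16188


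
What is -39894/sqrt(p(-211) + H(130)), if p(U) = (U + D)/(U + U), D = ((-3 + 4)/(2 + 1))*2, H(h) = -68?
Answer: 39894*I*sqrt(108188562)/85457 ≈ 4855.7*I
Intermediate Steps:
D = 2/3 (D = (1/3)*2 = 2/3 ≈ 0.66667)
p(U) = (2/3 + U)/(2*U) (p(U) = (U + 2/3)/(U + U) = (2/3 + U)/((2*U)) = (2/3 + U)*(1/(2*U)) = (2/3 + U)/(2*U))
-39894/sqrt(p(-211) + H(130)) = -39894/sqrt((1/6)*(2 + 3*(-211))/(-211) - 68) = -39894/sqrt((1/6)*(-1/211)*(2 - 633) - 68) = -39894/sqrt((1/6)*(-1/211)*(-631) - 68) = -39894/sqrt(631/1266 - 68) = -39894*(-I*sqrt(108188562)/85457) = -(-39894)*I*sqrt(108188562)/85457 = 39894*I*sqrt(108188562)/85457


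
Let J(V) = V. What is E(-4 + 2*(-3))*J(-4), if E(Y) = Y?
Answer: 40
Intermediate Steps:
E(-4 + 2*(-3))*J(-4) = (-4 + 2*(-3))*(-4) = (-4 - 6)*(-4) = -10*(-4) = 40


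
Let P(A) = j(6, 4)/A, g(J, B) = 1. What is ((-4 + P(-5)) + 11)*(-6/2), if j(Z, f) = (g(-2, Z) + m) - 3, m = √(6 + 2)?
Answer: -111/5 + 6*√2/5 ≈ -20.503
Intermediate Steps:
m = 2*√2 (m = √8 = 2*√2 ≈ 2.8284)
j(Z, f) = -2 + 2*√2 (j(Z, f) = (1 + 2*√2) - 3 = -2 + 2*√2)
P(A) = (-2 + 2*√2)/A
((-4 + P(-5)) + 11)*(-6/2) = ((-4 + 2*(-1 + √2)/(-5)) + 11)*(-6/2) = ((-4 + 2*(-⅕)*(-1 + √2)) + 11)*(-6*½) = ((-4 + (⅖ - 2*√2/5)) + 11)*(-3) = ((-18/5 - 2*√2/5) + 11)*(-3) = (37/5 - 2*√2/5)*(-3) = -111/5 + 6*√2/5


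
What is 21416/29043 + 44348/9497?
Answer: 1491386716/275821371 ≈ 5.4071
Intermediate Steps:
21416/29043 + 44348/9497 = 1491386716/275821371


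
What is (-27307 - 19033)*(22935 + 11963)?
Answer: -1617173320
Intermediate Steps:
(-27307 - 19033)*(22935 + 11963) = -46340*34898 = -1617173320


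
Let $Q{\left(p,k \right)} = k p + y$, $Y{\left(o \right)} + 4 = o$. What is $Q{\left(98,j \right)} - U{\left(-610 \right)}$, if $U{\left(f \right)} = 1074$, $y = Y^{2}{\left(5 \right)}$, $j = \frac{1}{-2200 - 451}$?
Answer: $- \frac{2844621}{2651} \approx -1073.0$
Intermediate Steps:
$j = - \frac{1}{2651}$ ($j = \frac{1}{-2651} = - \frac{1}{2651} \approx -0.00037722$)
$Y{\left(o \right)} = -4 + o$
$y = 1$ ($y = \left(-4 + 5\right)^{2} = 1^{2} = 1$)
$Q{\left(p,k \right)} = 1 + k p$ ($Q{\left(p,k \right)} = k p + 1 = 1 + k p$)
$Q{\left(98,j \right)} - U{\left(-610 \right)} = \left(1 - \frac{98}{2651}\right) - 1074 = \frac{2553}{2651} - 1074 = - \frac{2844621}{2651}$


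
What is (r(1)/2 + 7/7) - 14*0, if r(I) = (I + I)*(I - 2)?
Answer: 0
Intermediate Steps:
r(I) = 2*I*(-2 + I) (r(I) = (2*I)*(-2 + I) = 2*I*(-2 + I))
(r(1)/2 + 7/7) - 14*0 = ((2*1*(-2 + 1))/2 + 7/7) - 14*0 = ((2*1*(-1))*(1/2) + 7*(1/7)) + 0 = (-2*1/2 + 1) + 0 = (-1 + 1) + 0 = 0 + 0 = 0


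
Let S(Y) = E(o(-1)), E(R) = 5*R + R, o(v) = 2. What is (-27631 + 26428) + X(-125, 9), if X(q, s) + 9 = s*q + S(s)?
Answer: -2325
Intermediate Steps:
E(R) = 6*R
S(Y) = 12 (S(Y) = 6*2 = 12)
X(q, s) = 3 + q*s (X(q, s) = -9 + (s*q + 12) = -9 + (q*s + 12) = -9 + (12 + q*s) = 3 + q*s)
(-27631 + 26428) + X(-125, 9) = (-27631 + 26428) + (3 - 125*9) = -1203 + (3 - 1125) = -1203 - 1122 = -2325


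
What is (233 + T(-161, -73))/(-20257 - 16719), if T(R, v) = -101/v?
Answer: -8555/1349624 ≈ -0.0063388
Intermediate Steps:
(233 + T(-161, -73))/(-20257 - 16719) = (233 - 101/(-73))/(-20257 - 16719) = (233 - 101*(-1/73))/(-36976) = (233 + 101/73)*(-1/36976) = (17110/73)*(-1/36976) = -8555/1349624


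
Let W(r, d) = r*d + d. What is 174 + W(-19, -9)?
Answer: 336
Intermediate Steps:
W(r, d) = d + d*r (W(r, d) = d*r + d = d + d*r)
174 + W(-19, -9) = 174 - 9*(1 - 19) = 174 - 9*(-18) = 174 + 162 = 336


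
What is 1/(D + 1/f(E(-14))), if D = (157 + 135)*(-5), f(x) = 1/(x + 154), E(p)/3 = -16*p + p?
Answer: -1/676 ≈ -0.0014793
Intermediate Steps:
E(p) = -45*p (E(p) = 3*(-16*p + p) = 3*(-15*p) = -45*p)
f(x) = 1/(154 + x)
D = -1460 (D = 292*(-5) = -1460)
1/(D + 1/f(E(-14))) = 1/(-1460 + 1/(1/(154 - 45*(-14)))) = 1/(-1460 + 1/(1/(154 + 630))) = 1/(-1460 + 1/(1/784)) = 1/(-1460 + 784) = 1/(-676) = -1/676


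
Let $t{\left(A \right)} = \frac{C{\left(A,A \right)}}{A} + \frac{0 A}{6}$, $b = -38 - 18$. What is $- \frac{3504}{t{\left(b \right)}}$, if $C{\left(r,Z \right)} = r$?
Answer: $-3504$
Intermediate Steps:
$b = -56$
$t{\left(A \right)} = 1$ ($t{\left(A \right)} = \frac{A}{A} + \frac{0 A}{6} = 1 + 0 \cdot \frac{1}{6} = 1 + 0 = 1$)
$- \frac{3504}{t{\left(b \right)}} = - \frac{3504}{1} = \left(-3504\right) 1 = -3504$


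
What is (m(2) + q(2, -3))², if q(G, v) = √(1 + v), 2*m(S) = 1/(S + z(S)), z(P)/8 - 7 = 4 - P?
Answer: -43807/21904 + I*√2/74 ≈ -2.0 + 0.019111*I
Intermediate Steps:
z(P) = 88 - 8*P (z(P) = 56 + 8*(4 - P) = 56 + (32 - 8*P) = 88 - 8*P)
m(S) = 1/(2*(88 - 7*S)) (m(S) = 1/(2*(S + (88 - 8*S))) = 1/(2*(88 - 7*S)))
(m(2) + q(2, -3))² = (-1/(-176 + 14*2) + √(1 - 3))² = (-1/(-176 + 28) + √(-2))² = (-1/(-148) + I*√2)² = (-1*(-1/148) + I*√2)² = (1/148 + I*√2)²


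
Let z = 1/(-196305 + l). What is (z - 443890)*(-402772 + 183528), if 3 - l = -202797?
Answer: 632094823224956/6495 ≈ 9.7320e+10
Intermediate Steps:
l = 202800 (l = 3 - 1*(-202797) = 3 + 202797 = 202800)
z = 1/6495 (z = 1/(-196305 + 202800) = 1/6495 ≈ 0.00015396)
(z - 443890)*(-402772 + 183528) = (1/6495 - 443890)*(-402772 + 183528) = -2883065549/6495*(-219244) = 632094823224956/6495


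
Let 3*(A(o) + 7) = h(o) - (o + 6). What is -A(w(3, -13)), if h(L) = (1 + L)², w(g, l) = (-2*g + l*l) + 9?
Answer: -9910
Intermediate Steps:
w(g, l) = 9 + l² - 2*g (w(g, l) = (-2*g + l²) + 9 = (l² - 2*g) + 9 = 9 + l² - 2*g)
A(o) = -9 - o/3 + (1 + o)²/3 (A(o) = -7 + ((1 + o)² - (o + 6))/3 = -7 + ((1 + o)² - (6 + o))/3 = -7 + ((1 + o)² + (-6 - o))/3 = -7 + (-6 + (1 + o)² - o)/3 = -7 + (-2 - o/3 + (1 + o)²/3) = -9 - o/3 + (1 + o)²/3)
-A(w(3, -13)) = -(-26/3 + (9 + (-13)² - 2*3)/3 + (9 + (-13)² - 2*3)²/3) = -(-26/3 + (9 + 169 - 6)/3 + (9 + 169 - 6)²/3) = -(-26/3 + (⅓)*172 + (⅓)*172²) = -(-26/3 + 172/3 + (⅓)*29584) = -(-26/3 + 172/3 + 29584/3) = -1*9910 = -9910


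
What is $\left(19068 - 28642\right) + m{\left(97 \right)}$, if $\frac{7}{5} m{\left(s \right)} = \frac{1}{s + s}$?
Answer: $- \frac{13001487}{1358} \approx -9574.0$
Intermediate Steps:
$m{\left(s \right)} = \frac{5}{14 s}$ ($m{\left(s \right)} = \frac{5}{7 \left(s + s\right)} = \frac{5}{7 \cdot 2 s} = \frac{5 \frac{1}{2 s}}{7} = \frac{5}{14 s}$)
$\left(19068 - 28642\right) + m{\left(97 \right)} = \left(19068 - 28642\right) + \frac{5}{14 \cdot 97} = -9574 + \frac{5}{14} \cdot \frac{1}{97} = -9574 + \frac{5}{1358} = - \frac{13001487}{1358}$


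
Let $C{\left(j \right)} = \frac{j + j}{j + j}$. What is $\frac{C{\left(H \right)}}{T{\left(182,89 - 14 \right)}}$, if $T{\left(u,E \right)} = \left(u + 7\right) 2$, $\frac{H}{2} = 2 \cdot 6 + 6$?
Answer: $\frac{1}{378} \approx 0.0026455$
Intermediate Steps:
$H = 36$ ($H = 2 \left(2 \cdot 6 + 6\right) = 2 \left(12 + 6\right) = 2 \cdot 18 = 36$)
$C{\left(j \right)} = 1$ ($C{\left(j \right)} = \frac{2 j}{2 j} = 2 j \frac{1}{2 j} = 1$)
$T{\left(u,E \right)} = 14 + 2 u$ ($T{\left(u,E \right)} = \left(7 + u\right) 2 = 14 + 2 u$)
$\frac{C{\left(H \right)}}{T{\left(182,89 - 14 \right)}} = 1 \frac{1}{14 + 2 \cdot 182} = 1 \frac{1}{14 + 364} = 1 \cdot \frac{1}{378} = \frac{1}{378}$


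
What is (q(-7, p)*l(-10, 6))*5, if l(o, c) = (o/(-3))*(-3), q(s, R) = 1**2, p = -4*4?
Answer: -50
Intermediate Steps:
p = -16
q(s, R) = 1
l(o, c) = o (l(o, c) = (o*(-1/3))*(-3) = -o/3*(-3) = o)
(q(-7, p)*l(-10, 6))*5 = (1*(-10))*5 = -10*5 = -50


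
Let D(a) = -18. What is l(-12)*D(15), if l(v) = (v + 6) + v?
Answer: 324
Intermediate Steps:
l(v) = 6 + 2*v (l(v) = (6 + v) + v = 6 + 2*v)
l(-12)*D(15) = (6 + 2*(-12))*(-18) = (6 - 24)*(-18) = -18*(-18) = 324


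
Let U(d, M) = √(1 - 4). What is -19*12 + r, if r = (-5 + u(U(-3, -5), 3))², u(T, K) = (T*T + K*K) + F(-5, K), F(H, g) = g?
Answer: -212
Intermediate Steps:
U(d, M) = I*√3 (U(d, M) = √(-3) = I*√3)
u(T, K) = K + K² + T² (u(T, K) = (T*T + K*K) + K = (T² + K²) + K = (K² + T²) + K = K + K² + T²)
r = 16 (r = (-5 + (3 + 3² + (I*√3)²))² = (-5 + (3 + 9 - 3))² = (-5 + 9)² = 4² = 16)
-19*12 + r = -19*12 + 16 = -228 + 16 = -212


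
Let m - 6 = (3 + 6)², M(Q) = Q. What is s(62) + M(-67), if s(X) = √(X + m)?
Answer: -67 + √149 ≈ -54.793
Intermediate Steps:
m = 87 (m = 6 + (3 + 6)² = 6 + 9² = 6 + 81 = 87)
s(X) = √(87 + X) (s(X) = √(X + 87) = √(87 + X))
s(62) + M(-67) = √(87 + 62) - 67 = √149 - 67 = -67 + √149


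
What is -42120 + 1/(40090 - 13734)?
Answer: -1110114719/26356 ≈ -42120.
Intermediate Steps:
-42120 + 1/(40090 - 13734) = -42120 + 1/26356 = -1110114719/26356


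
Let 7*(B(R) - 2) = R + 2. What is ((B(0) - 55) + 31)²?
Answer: 23104/49 ≈ 471.51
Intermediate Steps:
B(R) = 16/7 + R/7 (B(R) = 2 + (R + 2)/7 = 2 + (2 + R)/7 = 2 + (2/7 + R/7) = 16/7 + R/7)
((B(0) - 55) + 31)² = (((16/7 + (⅐)*0) - 55) + 31)² = (((16/7 + 0) - 55) + 31)² = ((16/7 - 55) + 31)² = (-369/7 + 31)² = (-152/7)² = 23104/49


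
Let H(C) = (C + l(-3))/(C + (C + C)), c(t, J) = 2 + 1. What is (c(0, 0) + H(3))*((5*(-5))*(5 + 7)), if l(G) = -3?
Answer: -900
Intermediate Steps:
c(t, J) = 3
H(C) = (-3 + C)/(3*C) (H(C) = (C - 3)/(C + (C + C)) = (-3 + C)/(C + 2*C) = (-3 + C)/((3*C)) = (-3 + C)*(1/(3*C)) = (-3 + C)/(3*C))
(c(0, 0) + H(3))*((5*(-5))*(5 + 7)) = (3 + (⅓)*(-3 + 3)/3)*((5*(-5))*(5 + 7)) = (3 + (⅓)*(⅓)*0)*(-25*12) = (3 + 0)*(-300) = 3*(-300) = -900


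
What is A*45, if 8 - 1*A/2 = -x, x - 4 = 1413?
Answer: 128250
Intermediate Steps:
x = 1417 (x = 4 + 1413 = 1417)
A = 2850 (A = 16 - (-2)*1417 = 16 - 2*(-1417) = 16 + 2834 = 2850)
A*45 = 2850*45 = 128250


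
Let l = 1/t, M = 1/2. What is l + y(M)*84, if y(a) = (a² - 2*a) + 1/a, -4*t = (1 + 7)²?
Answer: 1679/16 ≈ 104.94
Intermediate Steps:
t = -16 (t = -(1 + 7)²/4 = -¼*8² = -¼*64 = -16)
M = ½ ≈ 0.50000
y(a) = 1/a + a² - 2*a
l = -1/16 (l = 1/(-16) = -1/16 ≈ -0.062500)
l + y(M)*84 = -1/16 + ((1 + (½)²*(-2 + ½))/(½))*84 = -1/16 + (2*(1 + (¼)*(-3/2)))*84 = -1/16 + (2*(1 - 3/8))*84 = -1/16 + (2*(5/8))*84 = -1/16 + (5/4)*84 = -1/16 + 105 = 1679/16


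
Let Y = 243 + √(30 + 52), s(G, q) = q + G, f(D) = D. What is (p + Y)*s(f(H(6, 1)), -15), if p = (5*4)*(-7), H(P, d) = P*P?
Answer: 2163 + 21*√82 ≈ 2353.2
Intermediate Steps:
H(P, d) = P²
s(G, q) = G + q
p = -140 (p = 20*(-7) = -140)
Y = 243 + √82 ≈ 252.06
(p + Y)*s(f(H(6, 1)), -15) = (-140 + (243 + √82))*(6² - 15) = (103 + √82)*(36 - 15) = (103 + √82)*21 = 2163 + 21*√82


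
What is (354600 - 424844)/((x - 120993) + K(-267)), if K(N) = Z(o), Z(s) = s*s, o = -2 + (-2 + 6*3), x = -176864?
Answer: 70244/297661 ≈ 0.23599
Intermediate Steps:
o = 14 (o = -2 + (-2 + 18) = -2 + 16 = 14)
Z(s) = s**2
K(N) = 196 (K(N) = 14**2 = 196)
(354600 - 424844)/((x - 120993) + K(-267)) = (354600 - 424844)/((-176864 - 120993) + 196) = -70244/(-297857 + 196) = -70244/(-297661) = -70244*(-1/297661) = 70244/297661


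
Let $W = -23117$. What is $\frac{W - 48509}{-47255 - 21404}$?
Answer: $\frac{71626}{68659} \approx 1.0432$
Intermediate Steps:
$\frac{W - 48509}{-47255 - 21404} = \frac{-23117 - 48509}{-47255 - 21404} = - \frac{71626}{-68659} = \left(-71626\right) \left(- \frac{1}{68659}\right) = \frac{71626}{68659}$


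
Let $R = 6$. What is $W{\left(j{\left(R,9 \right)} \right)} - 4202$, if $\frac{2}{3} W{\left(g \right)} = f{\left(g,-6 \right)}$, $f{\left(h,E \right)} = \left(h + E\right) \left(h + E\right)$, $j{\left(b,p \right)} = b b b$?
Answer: $61948$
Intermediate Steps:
$j{\left(b,p \right)} = b^{3}$ ($j{\left(b,p \right)} = b^{2} b = b^{3}$)
$f{\left(h,E \right)} = \left(E + h\right)^{2}$ ($f{\left(h,E \right)} = \left(E + h\right) \left(E + h\right) = \left(E + h\right)^{2}$)
$W{\left(g \right)} = \frac{3 \left(-6 + g\right)^{2}}{2}$
$W{\left(j{\left(R,9 \right)} \right)} - 4202 = \frac{3 \left(-6 + 6^{3}\right)^{2}}{2} - 4202 = \frac{3 \left(-6 + 216\right)^{2}}{2} - 4202 = \frac{3 \cdot 210^{2}}{2} - 4202 = \frac{3}{2} \cdot 44100 - 4202 = 66150 - 4202 = 61948$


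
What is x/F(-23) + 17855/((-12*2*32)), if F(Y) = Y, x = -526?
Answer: -6697/17664 ≈ -0.37913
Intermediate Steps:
x/F(-23) + 17855/((-12*2*32)) = -526/(-23) + 17855/((-12*2*32)) = -526*(-1/23) + 17855/((-24*32)) = 526/23 + 17855/(-768) = 526/23 + 17855*(-1/768) = 526/23 - 17855/768 = -6697/17664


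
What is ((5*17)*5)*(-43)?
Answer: -18275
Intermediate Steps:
((5*17)*5)*(-43) = (85*5)*(-43) = 425*(-43) = -18275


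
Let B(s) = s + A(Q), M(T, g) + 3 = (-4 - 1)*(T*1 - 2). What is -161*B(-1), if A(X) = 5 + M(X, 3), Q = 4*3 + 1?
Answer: 8694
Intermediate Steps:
Q = 13 (Q = 12 + 1 = 13)
M(T, g) = 7 - 5*T (M(T, g) = -3 + (-4 - 1)*(T*1 - 2) = -3 - 5*(T - 2) = -3 - 5*(-2 + T) = -3 + (10 - 5*T) = 7 - 5*T)
A(X) = 12 - 5*X (A(X) = 5 + (7 - 5*X) = 12 - 5*X)
B(s) = -53 + s (B(s) = s + (12 - 5*13) = s + (12 - 65) = s - 53 = -53 + s)
-161*B(-1) = -161*(-53 - 1) = -161*(-54) = 8694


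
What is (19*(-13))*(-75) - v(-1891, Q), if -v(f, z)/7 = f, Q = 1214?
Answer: 5288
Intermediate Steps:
v(f, z) = -7*f
(19*(-13))*(-75) - v(-1891, Q) = (19*(-13))*(-75) - (-7)*(-1891) = -247*(-75) - 1*13237 = 18525 - 13237 = 5288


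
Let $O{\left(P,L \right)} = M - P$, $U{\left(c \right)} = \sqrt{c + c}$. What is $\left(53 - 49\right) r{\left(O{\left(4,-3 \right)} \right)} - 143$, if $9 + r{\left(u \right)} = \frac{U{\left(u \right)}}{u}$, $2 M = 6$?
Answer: $-179 - 4 i \sqrt{2} \approx -179.0 - 5.6569 i$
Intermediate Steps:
$M = 3$ ($M = \frac{1}{2} \cdot 6 = 3$)
$U{\left(c \right)} = \sqrt{2} \sqrt{c}$ ($U{\left(c \right)} = \sqrt{2 c} = \sqrt{2} \sqrt{c}$)
$O{\left(P,L \right)} = 3 - P$
$r{\left(u \right)} = -9 + \frac{\sqrt{2}}{\sqrt{u}}$ ($r{\left(u \right)} = -9 + \frac{\sqrt{2} \sqrt{u}}{u} = -9 + \frac{\sqrt{2}}{\sqrt{u}}$)
$\left(53 - 49\right) r{\left(O{\left(4,-3 \right)} \right)} - 143 = \left(53 - 49\right) \left(-9 + \frac{\sqrt{2}}{\sqrt{3 - 4}}\right) - 143 = 4 \left(-9 + \frac{\sqrt{2}}{\sqrt{3 - 4}}\right) - 143 = 4 \left(-9 + \frac{\sqrt{2}}{i}\right) - 143 = 4 \left(-9 + \sqrt{2} \left(- i\right)\right) - 143 = 4 \left(-9 - i \sqrt{2}\right) - 143 = \left(-36 - 4 i \sqrt{2}\right) - 143 = -179 - 4 i \sqrt{2}$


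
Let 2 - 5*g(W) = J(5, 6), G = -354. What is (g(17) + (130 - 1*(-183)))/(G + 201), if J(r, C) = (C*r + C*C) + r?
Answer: -88/45 ≈ -1.9556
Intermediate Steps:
J(r, C) = r + C**2 + C*r (J(r, C) = (C*r + C**2) + r = (C**2 + C*r) + r = r + C**2 + C*r)
g(W) = -69/5 (g(W) = 2/5 - (5 + 6**2 + 6*5)/5 = 2/5 - (5 + 36 + 30)/5 = 2/5 - 1/5*71 = 2/5 - 71/5 = -69/5)
(g(17) + (130 - 1*(-183)))/(G + 201) = (-69/5 + (130 - 1*(-183)))/(-354 + 201) = (-69/5 + (130 + 183))/(-153) = (-69/5 + 313)*(-1/153) = (1496/5)*(-1/153) = -88/45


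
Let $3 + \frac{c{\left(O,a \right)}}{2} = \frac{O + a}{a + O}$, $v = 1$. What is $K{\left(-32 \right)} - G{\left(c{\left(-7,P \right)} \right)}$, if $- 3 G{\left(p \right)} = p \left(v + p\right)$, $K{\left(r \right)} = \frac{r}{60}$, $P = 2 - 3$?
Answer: $\frac{52}{15} \approx 3.4667$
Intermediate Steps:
$P = -1$
$K{\left(r \right)} = \frac{r}{60}$ ($K{\left(r \right)} = r \frac{1}{60} = \frac{r}{60}$)
$c{\left(O,a \right)} = -4$ ($c{\left(O,a \right)} = -6 + 2 \frac{O + a}{a + O} = -6 + 2 \frac{O + a}{O + a} = -6 + 2 \cdot 1 = -6 + 2 = -4$)
$G{\left(p \right)} = - \frac{p \left(1 + p\right)}{3}$
$K{\left(-32 \right)} - G{\left(c{\left(-7,P \right)} \right)} = \frac{1}{60} \left(-32\right) - \left(- \frac{1}{3}\right) \left(-4\right) \left(1 - 4\right) = - \frac{8}{15} - \left(- \frac{1}{3}\right) \left(-4\right) \left(-3\right) = - \frac{8}{15} - -4 = - \frac{8}{15} + 4 = \frac{52}{15}$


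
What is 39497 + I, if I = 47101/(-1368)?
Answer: 2841305/72 ≈ 39463.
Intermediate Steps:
I = -2479/72 (I = 47101*(-1/1368) = -2479/72 ≈ -34.431)
39497 + I = 39497 - 2479/72 = 2841305/72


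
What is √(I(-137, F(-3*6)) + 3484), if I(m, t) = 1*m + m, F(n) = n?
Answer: √3210 ≈ 56.657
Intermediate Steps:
I(m, t) = 2*m (I(m, t) = m + m = 2*m)
√(I(-137, F(-3*6)) + 3484) = √(2*(-137) + 3484) = √(-274 + 3484) = √3210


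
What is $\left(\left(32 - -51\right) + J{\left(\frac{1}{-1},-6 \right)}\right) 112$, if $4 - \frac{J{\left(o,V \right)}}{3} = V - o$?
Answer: $12320$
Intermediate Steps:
$J{\left(o,V \right)} = 12 - 3 V + 3 o$ ($J{\left(o,V \right)} = 12 - 3 \left(V - o\right) = 12 - \left(- 3 o + 3 V\right) = 12 - 3 V + 3 o$)
$\left(\left(32 - -51\right) + J{\left(\frac{1}{-1},-6 \right)}\right) 112 = \left(\left(32 - -51\right) + \left(12 - -18 + \frac{3}{-1}\right)\right) 112 = \left(\left(32 + 51\right) + \left(12 + 18 + 3 \left(-1\right)\right)\right) 112 = \left(83 + \left(12 + 18 - 3\right)\right) 112 = \left(83 + 27\right) 112 = 110 \cdot 112 = 12320$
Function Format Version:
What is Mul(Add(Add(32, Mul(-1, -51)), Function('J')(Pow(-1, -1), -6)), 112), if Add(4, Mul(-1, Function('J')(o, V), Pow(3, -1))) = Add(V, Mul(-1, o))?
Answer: 12320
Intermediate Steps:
Function('J')(o, V) = Add(12, Mul(-3, V), Mul(3, o)) (Function('J')(o, V) = Add(12, Mul(-3, Add(V, Mul(-1, o)))) = Add(12, Add(Mul(-3, V), Mul(3, o))) = Add(12, Mul(-3, V), Mul(3, o)))
Mul(Add(Add(32, Mul(-1, -51)), Function('J')(Pow(-1, -1), -6)), 112) = Mul(Add(Add(32, Mul(-1, -51)), Add(12, Mul(-3, -6), Mul(3, Pow(-1, -1)))), 112) = Mul(Add(Add(32, 51), Add(12, 18, Mul(3, -1))), 112) = Mul(Add(83, Add(12, 18, -3)), 112) = Mul(Add(83, 27), 112) = Mul(110, 112) = 12320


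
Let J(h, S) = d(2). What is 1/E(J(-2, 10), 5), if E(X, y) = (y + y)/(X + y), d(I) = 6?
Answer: 11/10 ≈ 1.1000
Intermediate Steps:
J(h, S) = 6
E(X, y) = 2*y/(X + y) (E(X, y) = (2*y)/(X + y) = 2*y/(X + y))
1/E(J(-2, 10), 5) = 1/(2*5/(6 + 5)) = 1/(2*5/11) = 1/(2*5*(1/11)) = 1/(10/11) = 11/10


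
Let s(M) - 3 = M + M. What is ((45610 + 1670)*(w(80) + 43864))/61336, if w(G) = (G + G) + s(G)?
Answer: 23740470/697 ≈ 34061.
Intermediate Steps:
s(M) = 3 + 2*M (s(M) = 3 + (M + M) = 3 + 2*M)
w(G) = 3 + 4*G (w(G) = (G + G) + (3 + 2*G) = 2*G + (3 + 2*G) = 3 + 4*G)
((45610 + 1670)*(w(80) + 43864))/61336 = ((45610 + 1670)*((3 + 4*80) + 43864))/61336 = (47280*((3 + 320) + 43864))*(1/61336) = (47280*(323 + 43864))*(1/61336) = (47280*44187)*(1/61336) = 2089161360*(1/61336) = 23740470/697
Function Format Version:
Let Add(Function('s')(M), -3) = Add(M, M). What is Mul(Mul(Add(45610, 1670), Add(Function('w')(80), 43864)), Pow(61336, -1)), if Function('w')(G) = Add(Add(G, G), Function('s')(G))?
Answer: Rational(23740470, 697) ≈ 34061.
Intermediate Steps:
Function('s')(M) = Add(3, Mul(2, M)) (Function('s')(M) = Add(3, Add(M, M)) = Add(3, Mul(2, M)))
Function('w')(G) = Add(3, Mul(4, G)) (Function('w')(G) = Add(Add(G, G), Add(3, Mul(2, G))) = Add(Mul(2, G), Add(3, Mul(2, G))) = Add(3, Mul(4, G)))
Mul(Mul(Add(45610, 1670), Add(Function('w')(80), 43864)), Pow(61336, -1)) = Mul(Mul(Add(45610, 1670), Add(Add(3, Mul(4, 80)), 43864)), Pow(61336, -1)) = Mul(Mul(47280, Add(Add(3, 320), 43864)), Rational(1, 61336)) = Mul(Mul(47280, Add(323, 43864)), Rational(1, 61336)) = Mul(Mul(47280, 44187), Rational(1, 61336)) = Mul(2089161360, Rational(1, 61336)) = Rational(23740470, 697)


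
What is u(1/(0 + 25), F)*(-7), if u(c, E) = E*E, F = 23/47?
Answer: -3703/2209 ≈ -1.6763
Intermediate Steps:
F = 23/47 (F = 23*(1/47) = 23/47 ≈ 0.48936)
u(c, E) = E²
u(1/(0 + 25), F)*(-7) = (23/47)²*(-7) = (529/2209)*(-7) = -3703/2209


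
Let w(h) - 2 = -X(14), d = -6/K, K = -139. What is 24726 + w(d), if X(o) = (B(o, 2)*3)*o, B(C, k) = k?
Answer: 24644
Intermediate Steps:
d = 6/139 (d = -6/(-139) = -6*(-1/139) = 6/139 ≈ 0.043165)
X(o) = 6*o (X(o) = (2*3)*o = 6*o)
w(h) = -82 (w(h) = 2 - 6*14 = 2 - 1*84 = 2 - 84 = -82)
24726 + w(d) = 24726 - 82 = 24644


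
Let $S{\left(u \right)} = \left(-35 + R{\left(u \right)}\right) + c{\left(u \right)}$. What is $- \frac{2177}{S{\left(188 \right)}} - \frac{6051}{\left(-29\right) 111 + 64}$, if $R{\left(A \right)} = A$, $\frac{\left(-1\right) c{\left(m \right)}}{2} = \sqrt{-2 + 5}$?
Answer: $- \frac{303098436}{24605845} - \frac{4354 \sqrt{3}}{23397} \approx -12.64$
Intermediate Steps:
$c{\left(m \right)} = - 2 \sqrt{3}$ ($c{\left(m \right)} = - 2 \sqrt{-2 + 5} = - 2 \sqrt{3}$)
$S{\left(u \right)} = -35 + u - 2 \sqrt{3}$ ($S{\left(u \right)} = \left(-35 + u\right) - 2 \sqrt{3} = -35 + u - 2 \sqrt{3}$)
$- \frac{2177}{S{\left(188 \right)}} - \frac{6051}{\left(-29\right) 111 + 64} = - \frac{2177}{-35 + 188 - 2 \sqrt{3}} - \frac{6051}{\left(-29\right) 111 + 64} = - \frac{2177}{153 - 2 \sqrt{3}} - \frac{6051}{-3219 + 64} = - \frac{2177}{153 - 2 \sqrt{3}} - \frac{6051}{-3155} = - \frac{2177}{153 - 2 \sqrt{3}} - - \frac{6051}{3155} = - \frac{2177}{153 - 2 \sqrt{3}} + \frac{6051}{3155} = \frac{6051}{3155} - \frac{2177}{153 - 2 \sqrt{3}}$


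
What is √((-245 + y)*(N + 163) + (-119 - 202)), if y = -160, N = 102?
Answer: I*√107646 ≈ 328.09*I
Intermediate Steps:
√((-245 + y)*(N + 163) + (-119 - 202)) = √((-245 - 160)*(102 + 163) + (-119 - 202)) = √(-405*265 - 321) = √(-107325 - 321) = √(-107646) = I*√107646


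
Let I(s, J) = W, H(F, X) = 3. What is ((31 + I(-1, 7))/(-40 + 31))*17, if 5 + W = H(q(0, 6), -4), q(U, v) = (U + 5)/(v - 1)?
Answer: -493/9 ≈ -54.778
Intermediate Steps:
q(U, v) = (5 + U)/(-1 + v)
W = -2 (W = -5 + 3 = -2)
I(s, J) = -2
((31 + I(-1, 7))/(-40 + 31))*17 = ((31 - 2)/(-40 + 31))*17 = (29/(-9))*17 = (29*(-⅑))*17 = -29/9*17 = -493/9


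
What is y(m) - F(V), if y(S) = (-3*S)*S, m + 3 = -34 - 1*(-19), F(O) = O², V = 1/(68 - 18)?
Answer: -2430001/2500 ≈ -972.00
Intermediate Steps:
V = 1/50 ≈ 0.020000
m = -18 (m = -3 + (-34 - 1*(-19)) = -3 + (-34 + 19) = -3 - 15 = -18)
y(S) = -3*S²
y(m) - F(V) = -3*(-18)² - (1/50)² = -3*324 - 1*1/2500 = -972 - 1/2500 = -2430001/2500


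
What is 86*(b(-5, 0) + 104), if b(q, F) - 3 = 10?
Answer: 10062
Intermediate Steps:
b(q, F) = 13 (b(q, F) = 3 + 10 = 13)
86*(b(-5, 0) + 104) = 86*(13 + 104) = 86*117 = 10062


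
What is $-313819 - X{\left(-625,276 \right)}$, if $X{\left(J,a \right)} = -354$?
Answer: $-313465$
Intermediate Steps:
$-313819 - X{\left(-625,276 \right)} = -313819 - -354 = -313819 + 354 = -313465$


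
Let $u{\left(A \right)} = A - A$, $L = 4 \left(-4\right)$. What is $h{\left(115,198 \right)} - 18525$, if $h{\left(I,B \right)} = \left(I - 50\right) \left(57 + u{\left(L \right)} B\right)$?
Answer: $-14820$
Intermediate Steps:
$L = -16$
$u{\left(A \right)} = 0$
$h{\left(I,B \right)} = -2850 + 57 I$ ($h{\left(I,B \right)} = \left(I - 50\right) \left(57 + 0 B\right) = \left(-50 + I\right) \left(57 + 0\right) = \left(-50 + I\right) 57 = -2850 + 57 I$)
$h{\left(115,198 \right)} - 18525 = \left(-2850 + 57 \cdot 115\right) - 18525 = \left(-2850 + 6555\right) - 18525 = 3705 - 18525 = -14820$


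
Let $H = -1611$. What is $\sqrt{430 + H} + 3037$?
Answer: $3037 + i \sqrt{1181} \approx 3037.0 + 34.366 i$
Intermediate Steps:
$\sqrt{430 + H} + 3037 = \sqrt{430 - 1611} + 3037 = \sqrt{-1181} + 3037 = i \sqrt{1181} + 3037 = 3037 + i \sqrt{1181}$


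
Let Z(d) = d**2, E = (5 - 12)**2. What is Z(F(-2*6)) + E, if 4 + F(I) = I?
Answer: 305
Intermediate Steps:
F(I) = -4 + I
E = 49 (E = (-7)**2 = 49)
Z(F(-2*6)) + E = (-4 - 2*6)**2 + 49 = (-4 - 12)**2 + 49 = (-16)**2 + 49 = 256 + 49 = 305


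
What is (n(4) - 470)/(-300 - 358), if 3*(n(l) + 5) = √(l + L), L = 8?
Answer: 475/658 - √3/987 ≈ 0.72013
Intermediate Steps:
n(l) = -5 + √(8 + l)/3 (n(l) = -5 + √(l + 8)/3 = -5 + √(8 + l)/3)
(n(4) - 470)/(-300 - 358) = ((-5 + √(8 + 4)/3) - 470)/(-300 - 358) = ((-5 + √12/3) - 470)/(-658) = ((-5 + (2*√3)/3) - 470)*(-1/658) = ((-5 + 2*√3/3) - 470)*(-1/658) = (-475 + 2*√3/3)*(-1/658) = 475/658 - √3/987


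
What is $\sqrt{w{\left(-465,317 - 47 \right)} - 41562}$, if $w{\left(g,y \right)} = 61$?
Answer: $i \sqrt{41501} \approx 203.72 i$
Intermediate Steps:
$\sqrt{w{\left(-465,317 - 47 \right)} - 41562} = \sqrt{61 - 41562} = \sqrt{-41501} = i \sqrt{41501}$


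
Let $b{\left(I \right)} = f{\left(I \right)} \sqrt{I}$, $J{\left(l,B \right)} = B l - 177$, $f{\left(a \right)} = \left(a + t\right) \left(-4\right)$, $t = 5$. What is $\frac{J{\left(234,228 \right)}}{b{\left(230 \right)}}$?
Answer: $- \frac{2127 \sqrt{230}}{8648} \approx -3.7301$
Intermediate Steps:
$f{\left(a \right)} = -20 - 4 a$ ($f{\left(a \right)} = \left(a + 5\right) \left(-4\right) = \left(5 + a\right) \left(-4\right) = -20 - 4 a$)
$J{\left(l,B \right)} = -177 + B l$
$b{\left(I \right)} = \sqrt{I} \left(-20 - 4 I\right)$ ($b{\left(I \right)} = \left(-20 - 4 I\right) \sqrt{I} = \sqrt{I} \left(-20 - 4 I\right)$)
$\frac{J{\left(234,228 \right)}}{b{\left(230 \right)}} = \frac{-177 + 228 \cdot 234}{4 \sqrt{230} \left(-5 - 230\right)} = \frac{-177 + 53352}{4 \sqrt{230} \left(-5 - 230\right)} = \frac{53175}{4 \sqrt{230} \left(-235\right)} = \frac{53175}{\left(-940\right) \sqrt{230}} = 53175 \left(- \frac{\sqrt{230}}{216200}\right) = - \frac{2127 \sqrt{230}}{8648}$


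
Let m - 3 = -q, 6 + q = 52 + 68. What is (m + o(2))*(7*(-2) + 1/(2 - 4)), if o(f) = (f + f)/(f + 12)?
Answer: 22475/14 ≈ 1605.4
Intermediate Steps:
q = 114 (q = -6 + (52 + 68) = -6 + 120 = 114)
o(f) = 2*f/(12 + f) (o(f) = (2*f)/(12 + f) = 2*f/(12 + f))
m = -111 (m = 3 - 1*114 = 3 - 114 = -111)
(m + o(2))*(7*(-2) + 1/(2 - 4)) = (-111 + 2*2/(12 + 2))*(7*(-2) + 1/(2 - 4)) = (-111 + 2*2/14)*(-14 + 1/(-2)) = (-111 + 2*2*(1/14))*(-14 - 1/2) = (-111 + 2/7)*(-29/2) = -775/7*(-29/2) = 22475/14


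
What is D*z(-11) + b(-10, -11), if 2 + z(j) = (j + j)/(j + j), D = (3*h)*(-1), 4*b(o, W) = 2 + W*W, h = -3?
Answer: 87/4 ≈ 21.750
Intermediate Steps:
b(o, W) = ½ + W²/4 (b(o, W) = (2 + W*W)/4 = (2 + W²)/4 = ½ + W²/4)
D = 9 (D = (3*(-3))*(-1) = -9*(-1) = 9)
z(j) = -1 (z(j) = -2 + (j + j)/(j + j) = -2 + (2*j)/((2*j)) = -2 + (2*j)*(1/(2*j)) = -2 + 1 = -1)
D*z(-11) + b(-10, -11) = 9*(-1) + (½ + (¼)*(-11)²) = -9 + (½ + (¼)*121) = -9 + (½ + 121/4) = -9 + 123/4 = 87/4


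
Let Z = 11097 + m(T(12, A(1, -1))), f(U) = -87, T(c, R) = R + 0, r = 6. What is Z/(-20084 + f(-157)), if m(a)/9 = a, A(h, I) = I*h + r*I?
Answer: -11034/20171 ≈ -0.54702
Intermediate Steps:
A(h, I) = 6*I + I*h (A(h, I) = I*h + 6*I = 6*I + I*h)
T(c, R) = R
m(a) = 9*a
Z = 11034 (Z = 11097 + 9*(-(6 + 1)) = 11097 + 9*(-1*7) = 11097 + 9*(-7) = 11097 - 63 = 11034)
Z/(-20084 + f(-157)) = 11034/(-20084 - 87) = 11034/(-20171) = 11034*(-1/20171) = -11034/20171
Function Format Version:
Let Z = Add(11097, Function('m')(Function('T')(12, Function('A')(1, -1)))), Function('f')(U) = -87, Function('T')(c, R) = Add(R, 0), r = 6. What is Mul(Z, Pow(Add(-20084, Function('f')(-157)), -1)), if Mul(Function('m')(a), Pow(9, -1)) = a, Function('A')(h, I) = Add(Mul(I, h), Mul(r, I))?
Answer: Rational(-11034, 20171) ≈ -0.54702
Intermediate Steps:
Function('A')(h, I) = Add(Mul(6, I), Mul(I, h)) (Function('A')(h, I) = Add(Mul(I, h), Mul(6, I)) = Add(Mul(6, I), Mul(I, h)))
Function('T')(c, R) = R
Function('m')(a) = Mul(9, a)
Z = 11034 (Z = Add(11097, Mul(9, Mul(-1, Add(6, 1)))) = Add(11097, Mul(9, Mul(-1, 7))) = Add(11097, Mul(9, -7)) = Add(11097, -63) = 11034)
Mul(Z, Pow(Add(-20084, Function('f')(-157)), -1)) = Mul(11034, Pow(Add(-20084, -87), -1)) = Mul(11034, Pow(-20171, -1)) = Mul(11034, Rational(-1, 20171)) = Rational(-11034, 20171)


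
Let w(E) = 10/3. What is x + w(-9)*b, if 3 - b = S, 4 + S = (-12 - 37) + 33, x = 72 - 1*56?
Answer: 278/3 ≈ 92.667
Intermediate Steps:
x = 16 (x = 72 - 56 = 16)
w(E) = 10/3 (w(E) = 10*(⅓) = 10/3)
S = -20 (S = -4 + ((-12 - 37) + 33) = -4 + (-49 + 33) = -4 - 16 = -20)
b = 23 (b = 3 - 1*(-20) = 3 + 20 = 23)
x + w(-9)*b = 16 + (10/3)*23 = 16 + 230/3 = 278/3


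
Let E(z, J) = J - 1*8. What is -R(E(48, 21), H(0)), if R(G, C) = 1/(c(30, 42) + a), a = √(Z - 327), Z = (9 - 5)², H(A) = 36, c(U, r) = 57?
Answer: I/(√311 - 57*I) ≈ -0.016011 + 0.0049537*I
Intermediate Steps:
E(z, J) = -8 + J (E(z, J) = J - 8 = -8 + J)
Z = 16 (Z = 4² = 16)
a = I*√311 (a = √(16 - 327) = √(-311) = I*√311 ≈ 17.635*I)
R(G, C) = 1/(57 + I*√311)
-R(E(48, 21), H(0)) = -(57/3560 - I*√311/3560) = -57/3560 + I*√311/3560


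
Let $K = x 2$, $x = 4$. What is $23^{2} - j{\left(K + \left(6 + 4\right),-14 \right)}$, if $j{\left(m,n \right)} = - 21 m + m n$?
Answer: $1159$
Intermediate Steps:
$K = 8$ ($K = 4 \cdot 2 = 8$)
$23^{2} - j{\left(K + \left(6 + 4\right),-14 \right)} = 23^{2} - \left(8 + \left(6 + 4\right)\right) \left(-21 - 14\right) = 529 - \left(8 + 10\right) \left(-35\right) = 529 - 18 \left(-35\right) = 529 - -630 = 529 + 630 = 1159$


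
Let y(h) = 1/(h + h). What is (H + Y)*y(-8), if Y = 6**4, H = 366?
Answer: -831/8 ≈ -103.88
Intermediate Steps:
Y = 1296
y(h) = 1/(2*h)
(H + Y)*y(-8) = (366 + 1296)*((1/2)/(-8)) = 1662*((1/2)*(-1/8)) = 1662*(-1/16) = -831/8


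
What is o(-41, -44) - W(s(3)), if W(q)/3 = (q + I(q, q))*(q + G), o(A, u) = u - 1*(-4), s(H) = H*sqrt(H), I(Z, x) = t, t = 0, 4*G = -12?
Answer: -121 + 27*sqrt(3) ≈ -74.235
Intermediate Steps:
G = -3 (G = (1/4)*(-12) = -3)
I(Z, x) = 0
s(H) = H**(3/2)
o(A, u) = 4 + u (o(A, u) = u + 4 = 4 + u)
W(q) = 3*q*(-3 + q) (W(q) = 3*((q + 0)*(q - 3)) = 3*(q*(-3 + q)) = 3*q*(-3 + q))
o(-41, -44) - W(s(3)) = (4 - 44) - 3*3**(3/2)*(-3 + 3**(3/2)) = -40 - 3*3*sqrt(3)*(-3 + 3*sqrt(3)) = -40 - 9*sqrt(3)*(-3 + 3*sqrt(3))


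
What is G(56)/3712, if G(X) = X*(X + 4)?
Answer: 105/116 ≈ 0.90517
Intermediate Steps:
G(X) = X*(4 + X)
G(56)/3712 = (56*(4 + 56))/3712 = (56*60)*(1/3712) = 3360*(1/3712) = 105/116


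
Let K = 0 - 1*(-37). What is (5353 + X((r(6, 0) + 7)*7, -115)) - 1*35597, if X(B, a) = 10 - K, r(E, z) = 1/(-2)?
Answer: -30271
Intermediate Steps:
r(E, z) = -½
K = 37 (K = 0 + 37 = 37)
X(B, a) = -27 (X(B, a) = 10 - 1*37 = 10 - 37 = -27)
(5353 + X((r(6, 0) + 7)*7, -115)) - 1*35597 = (5353 - 27) - 1*35597 = 5326 - 35597 = -30271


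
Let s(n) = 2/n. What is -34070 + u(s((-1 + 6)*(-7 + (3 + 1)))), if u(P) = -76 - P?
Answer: -512188/15 ≈ -34146.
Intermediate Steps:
-34070 + u(s((-1 + 6)*(-7 + (3 + 1)))) = -34070 + (-76 - 2/((-1 + 6)*(-7 + (3 + 1)))) = -34070 + (-76 - 2/(5*(-7 + 4))) = -34070 + (-76 - 2/(5*(-3))) = -34070 + (-76 - 2/(-15)) = -34070 + (-76 - 2*(-1)/15) = -34070 + (-76 - 1*(-2/15)) = -34070 + (-76 + 2/15) = -34070 - 1138/15 = -512188/15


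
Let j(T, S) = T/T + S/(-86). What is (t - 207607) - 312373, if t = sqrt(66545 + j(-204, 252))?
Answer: -519980 + 6*sqrt(3417726)/43 ≈ -5.1972e+5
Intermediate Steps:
j(T, S) = 1 - S/86 (j(T, S) = 1 + S*(-1/86) = 1 - S/86)
t = 6*sqrt(3417726)/43 (t = sqrt(66545 + (1 - 1/86*252)) = sqrt(66545 + (1 - 126/43)) = sqrt(66545 - 83/43) = sqrt(2861352/43) = 6*sqrt(3417726)/43 ≈ 257.96)
(t - 207607) - 312373 = (6*sqrt(3417726)/43 - 207607) - 312373 = (-207607 + 6*sqrt(3417726)/43) - 312373 = -519980 + 6*sqrt(3417726)/43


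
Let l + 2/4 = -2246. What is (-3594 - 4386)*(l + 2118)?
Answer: 1025430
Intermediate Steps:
l = -4493/2 (l = -½ - 2246 = -4493/2 ≈ -2246.5)
(-3594 - 4386)*(l + 2118) = (-3594 - 4386)*(-4493/2 + 2118) = -7980*(-257/2) = 1025430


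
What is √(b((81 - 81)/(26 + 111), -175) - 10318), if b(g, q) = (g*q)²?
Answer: I*√10318 ≈ 101.58*I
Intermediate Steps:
b(g, q) = g²*q²
√(b((81 - 81)/(26 + 111), -175) - 10318) = √(((81 - 81)/(26 + 111))²*(-175)² - 10318) = √((0/137)²*30625 - 10318) = √((0*(1/137))²*30625 - 10318) = √(0²*30625 - 10318) = √(0*30625 - 10318) = √(0 - 10318) = √(-10318) = I*√10318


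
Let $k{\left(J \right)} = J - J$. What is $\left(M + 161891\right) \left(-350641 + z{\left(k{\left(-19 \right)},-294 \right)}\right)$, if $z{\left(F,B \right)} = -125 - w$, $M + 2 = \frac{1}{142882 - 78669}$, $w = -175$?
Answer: $- \frac{3644526093909578}{64213} \approx -5.6757 \cdot 10^{10}$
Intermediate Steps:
$k{\left(J \right)} = 0$
$M = - \frac{128425}{64213}$ ($M = -2 + \frac{1}{142882 - 78669} = -2 + \frac{1}{64213} = - \frac{128425}{64213} \approx -2.0$)
$z{\left(F,B \right)} = 50$ ($z{\left(F,B \right)} = -125 - -175 = -125 + 175 = 50$)
$\left(M + 161891\right) \left(-350641 + z{\left(k{\left(-19 \right)},-294 \right)}\right) = \left(- \frac{128425}{64213} + 161891\right) \left(-350641 + 50\right) = \frac{10395378358}{64213} \left(-350591\right) = - \frac{3644526093909578}{64213}$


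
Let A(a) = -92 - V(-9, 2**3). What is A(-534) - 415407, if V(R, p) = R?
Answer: -415490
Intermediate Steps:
A(a) = -83 (A(a) = -92 - 1*(-9) = -92 + 9 = -83)
A(-534) - 415407 = -83 - 415407 = -415490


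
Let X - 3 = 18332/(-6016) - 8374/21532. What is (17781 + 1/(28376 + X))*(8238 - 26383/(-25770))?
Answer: 867287475568540621534921/5920128524750550 ≈ 1.4650e+8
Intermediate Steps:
X = -3530817/8096032 (X = 3 + (18332/(-6016) - 8374/21532) = 3 + (18332*(-1/6016) - 8374*1/21532) = 3 + (-4583/1504 - 4187/10766) = 3 - 27818913/8096032 = -3530817/8096032 ≈ -0.43612)
(17781 + 1/(28376 + X))*(8238 - 26383/(-25770)) = (17781 + 1/(28376 - 3530817/8096032))*(8238 - 26383/(-25770)) = (17781 + 1/(229729473215/8096032))*(8238 - 26383*(-1/25770)) = (17781 + 8096032/229729473215)*(8238 + 26383/25770) = (4084819771331947/229729473215)*(212319643/25770) = 867287475568540621534921/5920128524750550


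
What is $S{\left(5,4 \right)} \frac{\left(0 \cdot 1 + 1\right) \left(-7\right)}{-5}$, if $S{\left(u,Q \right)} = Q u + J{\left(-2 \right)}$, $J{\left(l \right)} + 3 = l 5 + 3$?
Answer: $14$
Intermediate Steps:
$J{\left(l \right)} = 5 l$ ($J{\left(l \right)} = -3 + \left(l 5 + 3\right) = -3 + \left(5 l + 3\right) = -3 + \left(3 + 5 l\right) = 5 l$)
$S{\left(u,Q \right)} = -10 + Q u$ ($S{\left(u,Q \right)} = Q u + 5 \left(-2\right) = Q u - 10 = -10 + Q u$)
$S{\left(5,4 \right)} \frac{\left(0 \cdot 1 + 1\right) \left(-7\right)}{-5} = \left(-10 + 4 \cdot 5\right) \frac{\left(0 \cdot 1 + 1\right) \left(-7\right)}{-5} = \left(-10 + 20\right) \left(0 + 1\right) \left(-7\right) \left(- \frac{1}{5}\right) = 10 \cdot 1 \left(-7\right) \left(- \frac{1}{5}\right) = 10 \left(\left(-7\right) \left(- \frac{1}{5}\right)\right) = 10 \cdot \frac{7}{5} = 14$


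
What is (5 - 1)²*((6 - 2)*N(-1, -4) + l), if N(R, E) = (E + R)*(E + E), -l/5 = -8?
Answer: 3200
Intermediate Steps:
l = 40 (l = -5*(-8) = 40)
N(R, E) = 2*E*(E + R) (N(R, E) = (E + R)*(2*E) = 2*E*(E + R))
(5 - 1)²*((6 - 2)*N(-1, -4) + l) = (5 - 1)²*((6 - 2)*(2*(-4)*(-4 - 1)) + 40) = 4²*(4*(2*(-4)*(-5)) + 40) = 16*(4*40 + 40) = 16*(160 + 40) = 16*200 = 3200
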